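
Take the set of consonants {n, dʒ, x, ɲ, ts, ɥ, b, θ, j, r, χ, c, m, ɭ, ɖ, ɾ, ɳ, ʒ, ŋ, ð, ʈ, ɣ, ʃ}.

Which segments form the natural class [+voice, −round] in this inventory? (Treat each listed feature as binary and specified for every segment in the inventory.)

The [+voice] segments are /n, dʒ, ɲ, ɥ, b, j, r, m, ɭ, ɖ, ɾ, ɳ, ʒ, ŋ, ð, ɣ/.
Then [−round] leaves /n, dʒ, ɲ, b, j, r, m, ɭ, ɖ, ɾ, ɳ, ʒ, ŋ, ð, ɣ/.

n, dʒ, ɲ, b, j, r, m, ɭ, ɖ, ɾ, ɳ, ʒ, ŋ, ð, ɣ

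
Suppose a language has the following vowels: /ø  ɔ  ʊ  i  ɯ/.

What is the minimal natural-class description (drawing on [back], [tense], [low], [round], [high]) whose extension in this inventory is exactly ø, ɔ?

[−high]

Every target segment is [−high] and no other inventory member is, so one feature is enough.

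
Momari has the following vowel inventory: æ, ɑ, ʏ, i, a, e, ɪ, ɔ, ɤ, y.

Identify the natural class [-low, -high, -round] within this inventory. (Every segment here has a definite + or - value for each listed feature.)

Checking each segment against [-low], [-high], [-round]: /e/ (mid front unrounded tense vowel), /ɤ/ (mid back unrounded tense vowel) satisfy every feature; every other segment in the inventory fails at least one.

e, ɤ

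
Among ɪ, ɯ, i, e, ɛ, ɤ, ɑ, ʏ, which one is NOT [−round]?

Every segment except /ʏ/ is [−round]. /ʏ/ (high front rounded lax vowel) is [+round], so it is the exception.

ʏ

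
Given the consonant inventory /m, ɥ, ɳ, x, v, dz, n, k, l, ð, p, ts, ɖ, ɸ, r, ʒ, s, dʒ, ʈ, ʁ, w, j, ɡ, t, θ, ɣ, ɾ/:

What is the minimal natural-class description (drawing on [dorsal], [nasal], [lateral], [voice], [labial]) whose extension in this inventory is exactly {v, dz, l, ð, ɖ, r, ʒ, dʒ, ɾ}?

The class [+voice], [−nasal], [−dorsal] has exactly /v, dz, l, ð, ɖ, r, ʒ, dʒ, ɾ/ as its extension in this inventory. No smaller conjunction from the listed features achieves this: [−nasal, −dorsal] alone would also admit /p, ts, ɸ, s, …/; [+voice, −dorsal] alone would also admit /m, ɳ, n/; [+voice, −nasal] alone would also admit /ɥ, ʁ, w, j, …/; and checking the remaining two-feature bundles turns up none with this extension.

[+voice, −nasal, −dorsal]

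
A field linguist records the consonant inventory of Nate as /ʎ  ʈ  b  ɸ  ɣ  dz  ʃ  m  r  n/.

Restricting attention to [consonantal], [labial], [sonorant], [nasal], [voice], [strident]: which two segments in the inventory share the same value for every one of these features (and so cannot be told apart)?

ʎ, r

On the given features, /ʎ/ and /r/ have an identical profile: [+consonantal], [−labial], [+sonorant], [−nasal], [+voice], [−strident]. No other two segments in the inventory coincide on all 6 features. (They do differ in [lateral] and [dorsal], which are not among the given features.)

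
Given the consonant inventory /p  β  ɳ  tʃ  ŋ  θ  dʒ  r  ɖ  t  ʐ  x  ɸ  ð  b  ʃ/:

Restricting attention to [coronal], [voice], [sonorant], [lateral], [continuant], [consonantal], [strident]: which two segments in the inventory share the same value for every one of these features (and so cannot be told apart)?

/ɸ/ (voiceless bilabial fricative) and /x/ (voiceless velar fricative) are both [-coronal], [-voice], [-sonorant], [-lateral], [+continuant], [+consonantal], [-strident], so none of the listed features separates them. (They do differ in [labial] and [dorsal], which are not among the given features.) Every other pair in the inventory differs on at least one listed feature.

ɸ, x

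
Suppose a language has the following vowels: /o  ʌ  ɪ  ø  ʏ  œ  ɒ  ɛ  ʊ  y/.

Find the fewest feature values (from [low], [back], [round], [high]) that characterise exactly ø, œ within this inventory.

[−high, −back, +round]

The class [−high], [−back], [+round] has exactly /ø, œ/ as its extension in this inventory. No smaller conjunction from the listed features achieves this: [−back, +round] alone would also admit /ʏ, y/; [−high, +round] alone would also admit /o, ɒ/; [−high, −back] alone would also admit /ɛ/; and checking the remaining two-feature bundles turns up none with this extension.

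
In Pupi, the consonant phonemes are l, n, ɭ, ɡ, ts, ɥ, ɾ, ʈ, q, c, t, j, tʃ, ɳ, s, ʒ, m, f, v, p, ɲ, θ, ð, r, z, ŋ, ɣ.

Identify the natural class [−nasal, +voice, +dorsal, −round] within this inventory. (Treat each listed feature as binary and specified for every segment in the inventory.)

Among the inventory, the [−nasal] segments are /l, ɭ, ɡ, ts, ɥ, ɾ, ʈ, q, c, t, j, tʃ, s, ʒ, f, v, p, θ, ð, r, z, ɣ/.
Intersecting with [+voice] gives /l, ɭ, ɡ, ɥ, ɾ, j, ʒ, v, ð, r, z, ɣ/.
Intersecting with [+dorsal] gives /ɡ, ɥ, j, ɣ/.
Of those, [−round] leaves /ɡ, j, ɣ/.

ɡ, j, ɣ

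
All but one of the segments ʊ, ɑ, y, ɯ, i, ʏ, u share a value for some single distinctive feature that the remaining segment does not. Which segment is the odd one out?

ɑ

The remaining segments after removing /ɑ/ share [+high]; /ɑ/ (low back unrounded vowel) is [−high]. For every other candidate removal, the leftover set fails to share any single feature value that the removed segment lacks.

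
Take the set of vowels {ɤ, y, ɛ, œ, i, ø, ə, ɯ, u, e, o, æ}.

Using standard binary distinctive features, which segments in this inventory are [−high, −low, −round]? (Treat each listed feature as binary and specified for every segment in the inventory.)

ɤ, ɛ, ə, e

Among the inventory, the [−high] segments are /ɤ, ɛ, œ, ø, ə, e, o, æ/.
Then [−low] gives /ɤ, ɛ, œ, ø, ə, e, o/.
Intersecting with [−round] leaves /ɤ, ɛ, ə, e/.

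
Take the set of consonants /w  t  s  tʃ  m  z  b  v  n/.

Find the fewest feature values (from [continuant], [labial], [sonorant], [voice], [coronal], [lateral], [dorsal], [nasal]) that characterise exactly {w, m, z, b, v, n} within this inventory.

/w, m, z, b, v, n/ are exactly the [+voice] segments in the inventory, so a single feature suffices.

[+voice]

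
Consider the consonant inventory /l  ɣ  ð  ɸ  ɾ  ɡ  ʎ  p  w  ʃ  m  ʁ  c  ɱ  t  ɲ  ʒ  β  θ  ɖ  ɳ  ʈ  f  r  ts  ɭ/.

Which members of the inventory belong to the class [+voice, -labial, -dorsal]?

The [+voice] segments are /l, ɣ, ð, ɾ, ɡ, ʎ, w, m, ʁ, ɱ, ɲ, ʒ, β, ɖ, ɳ, r, ɭ/.
Of those, [-labial] gives /l, ɣ, ð, ɾ, ɡ, ʎ, ʁ, ɲ, ʒ, ɖ, ɳ, r, ɭ/.
Intersecting with [-dorsal] leaves /l, ð, ɾ, ʒ, ɖ, ɳ, r, ɭ/.

l, ð, ɾ, ʒ, ɖ, ɳ, r, ɭ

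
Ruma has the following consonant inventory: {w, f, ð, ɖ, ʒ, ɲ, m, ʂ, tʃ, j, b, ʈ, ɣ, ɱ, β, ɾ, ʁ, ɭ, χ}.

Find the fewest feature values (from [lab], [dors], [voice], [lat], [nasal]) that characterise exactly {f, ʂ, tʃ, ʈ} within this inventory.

The class [−voice], [−dorsal] has exactly /f, ʂ, tʃ, ʈ/ as its extension in this inventory. No smaller conjunction from the listed features achieves this: [−dorsal] alone would also admit /ð, ɖ, ʒ, m, …/; [−voice] alone would also admit /χ/; and checking the remaining single features turns up none with this extension.

[−voice, −dors]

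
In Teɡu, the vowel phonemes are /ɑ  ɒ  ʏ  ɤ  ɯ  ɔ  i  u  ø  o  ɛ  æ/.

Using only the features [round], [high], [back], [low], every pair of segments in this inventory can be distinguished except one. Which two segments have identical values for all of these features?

/o/ (mid back rounded tense vowel) and /ɔ/ (mid back rounded lax vowel) are both [+round], [-high], [+back], [-low], so none of the listed features separates them. (They do differ in [tense], which is not among the given features.) Every other pair in the inventory differs on at least one listed feature.

o, ɔ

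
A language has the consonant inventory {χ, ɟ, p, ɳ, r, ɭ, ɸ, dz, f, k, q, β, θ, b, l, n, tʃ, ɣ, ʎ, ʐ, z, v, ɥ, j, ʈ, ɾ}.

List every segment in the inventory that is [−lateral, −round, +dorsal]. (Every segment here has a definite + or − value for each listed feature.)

χ, ɟ, k, q, ɣ, j

Checking each segment against [−lateral], [−round], [+dorsal]: /χ/ (voiceless uvular fricative), /ɟ/ (voiced palatal stop), /k/ (voiceless velar stop), /q/ (voiceless uvular stop), /ɣ/ (voiced velar fricative), /j/ (palatal glide) satisfy every feature; every other segment in the inventory fails at least one.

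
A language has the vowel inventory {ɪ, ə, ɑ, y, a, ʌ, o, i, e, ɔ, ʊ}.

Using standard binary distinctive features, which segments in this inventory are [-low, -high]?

Checking each segment against [-low], [-high]: /ə/ (mid central vowel (schwa)), /ʌ/ (mid back unrounded lax vowel), /o/ (mid back rounded tense vowel), /e/ (mid front unrounded tense vowel), /ɔ/ (mid back rounded lax vowel) satisfy every feature; every other segment in the inventory fails at least one.

ə, ʌ, o, e, ɔ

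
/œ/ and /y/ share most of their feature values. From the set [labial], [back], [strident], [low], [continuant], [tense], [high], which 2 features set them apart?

[high], [tense]

The two segments share [+labial], [−back], [−strident], [−low], [+continuant]. The only features from the list on which they differ: /œ/ is [−high] while /y/ is [+high]; /œ/ is [−tense] while /y/ is [+tense].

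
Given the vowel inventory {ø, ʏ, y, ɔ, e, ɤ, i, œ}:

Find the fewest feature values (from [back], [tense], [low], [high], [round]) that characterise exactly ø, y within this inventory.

Every target segment is [+round], [+tense]; each remaining inventory member fails at least one of these. Each conjunct is needed — [+tense] alone would also admit /e, ɤ, i/; [+round] alone would also admit /ʏ, ɔ, œ/ — and no other single listed feature has exactly this extension, so two is the minimum.

[+round, +tense]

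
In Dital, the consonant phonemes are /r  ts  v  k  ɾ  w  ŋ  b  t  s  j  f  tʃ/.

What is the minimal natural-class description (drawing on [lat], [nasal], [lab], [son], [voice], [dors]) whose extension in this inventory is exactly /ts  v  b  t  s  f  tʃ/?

[−son, −dors]

Every target segment is [−sonorant], [−dorsal]; each remaining inventory member fails at least one of these. Each conjunct is needed — [−dorsal] alone would also admit /r, ɾ/; [−sonorant] alone would also admit /k/ — and no other single listed feature has exactly this extension, so two is the minimum.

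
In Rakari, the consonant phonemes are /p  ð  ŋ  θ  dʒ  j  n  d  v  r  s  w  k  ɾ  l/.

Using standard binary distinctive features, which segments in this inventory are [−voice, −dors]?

p, θ, s

First, the [−voice] segments are /p, θ, s, k/.
Intersecting with [−dorsal] leaves /p, θ, s/.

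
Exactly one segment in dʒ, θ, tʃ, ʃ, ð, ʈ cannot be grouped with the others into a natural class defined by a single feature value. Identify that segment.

ʈ

[distributed] groups all but one: /ʃ, ð, dʒ, tʃ, θ/ share [+distributed] while /ʈ/ (voiceless retroflex stop) alone is [−distributed]. Removing any other segment would not leave a single-feature class that excludes it.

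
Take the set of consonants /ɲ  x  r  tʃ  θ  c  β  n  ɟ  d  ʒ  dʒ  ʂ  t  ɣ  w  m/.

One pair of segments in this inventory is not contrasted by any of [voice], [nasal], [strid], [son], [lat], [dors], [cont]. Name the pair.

m, n

Both /m/ and /n/ are [+voice], [+nasal], [-strident], [+sonorant], [-lateral], [-dorsal], [-continuant]. Since the list omits [labial] and [coronal] — which do distinguish the bilabial nasal from the alveolar nasal — this pair collapses; all other pairs remain distinct.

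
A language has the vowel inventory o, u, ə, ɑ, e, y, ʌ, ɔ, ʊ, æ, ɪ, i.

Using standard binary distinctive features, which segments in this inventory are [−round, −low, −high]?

ə, e, ʌ

The [−round] segments are /ə, ɑ, e, ʌ, æ, ɪ, i/.
Of those, [−low] gives /ə, e, ʌ, ɪ, i/.
Then [−high] leaves /ə, e, ʌ/.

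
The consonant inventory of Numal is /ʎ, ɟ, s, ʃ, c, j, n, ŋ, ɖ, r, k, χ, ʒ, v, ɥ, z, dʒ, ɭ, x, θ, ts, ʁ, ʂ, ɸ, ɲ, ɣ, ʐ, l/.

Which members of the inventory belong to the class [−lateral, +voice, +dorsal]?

Checking each segment against [−lateral], [+voice], [+dorsal]: /ɟ/ (voiced palatal stop), /j/ (palatal glide), /ŋ/ (velar nasal), /ɥ/ (labial-palatal glide), /ʁ/ (voiced uvular fricative), /ɲ/ (palatal nasal), among others, satisfy every feature; every other segment in the inventory fails at least one.

ɟ, j, ŋ, ɥ, ʁ, ɲ, ɣ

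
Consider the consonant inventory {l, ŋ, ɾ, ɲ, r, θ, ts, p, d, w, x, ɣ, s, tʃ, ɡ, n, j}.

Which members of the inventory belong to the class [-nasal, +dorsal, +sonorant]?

Eliminate segments failing any feature: /l, ɾ, r, θ, ts, p, d, s, tʃ/ are [-dorsal]; /ŋ, ɲ, n/ are [+nasal]; /x, ɣ, ɡ/ are [-sonorant]. The remaining /w, j/ satisfy [-nasal], [+dorsal], [+sonorant].

w, j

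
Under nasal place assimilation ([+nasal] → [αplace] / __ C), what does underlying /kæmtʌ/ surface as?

/m/ sits before the [+coronal] consonant /t/, so it takes on [+coronal] and surfaces as /n/. The rest of the form is unaffected: [kæntʌ].

[kæntʌ]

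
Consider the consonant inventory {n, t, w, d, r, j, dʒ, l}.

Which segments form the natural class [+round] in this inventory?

The feature [round] marks segments produced with lip rounding. In this inventory /w/ has that property, so it is [+round]; /n, t, d, r, j, dʒ, l/ are [-round].

w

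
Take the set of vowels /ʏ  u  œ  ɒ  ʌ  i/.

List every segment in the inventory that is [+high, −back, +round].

ʏ

Among the inventory, the [+high] segments are /ʏ, u, i/.
Among these, [−back] gives /ʏ, i/.
Of those, [+round] leaves /ʏ/.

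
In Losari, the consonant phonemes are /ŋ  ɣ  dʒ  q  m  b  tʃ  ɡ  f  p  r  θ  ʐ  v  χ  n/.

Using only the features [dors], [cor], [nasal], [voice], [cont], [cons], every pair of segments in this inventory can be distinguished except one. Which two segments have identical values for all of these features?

Both /ʐ/ and /r/ are [-dorsal], [+coronal], [-nasal], [+voice], [+continuant], [+consonantal]. Since the list omits [sonorant], [strident] and [anterior] — which do distinguish the voiced retroflex fricative from the alveolar trill — this pair collapses; all other pairs remain distinct.

ʐ, r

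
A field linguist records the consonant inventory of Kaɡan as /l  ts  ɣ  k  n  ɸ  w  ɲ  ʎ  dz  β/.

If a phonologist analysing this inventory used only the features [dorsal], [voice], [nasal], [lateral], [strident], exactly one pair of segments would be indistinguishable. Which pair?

w, ɣ

Both /w/ and /ɣ/ are [+dorsal], [+voice], [-nasal], [-lateral], [-strident]. Since the list omits [sonorant], [labial] and [round] — which do distinguish the labial-velar glide from the voiced velar fricative — this pair collapses; all other pairs remain distinct.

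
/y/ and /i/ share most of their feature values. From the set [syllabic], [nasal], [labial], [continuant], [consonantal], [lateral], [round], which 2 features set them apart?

/y/ (high front rounded tense vowel) and /i/ (high front unrounded tense vowel) agree on [+syllabic], [-nasal], [+continuant], [-consonantal], [-lateral]. They differ on [labial] (/y/ [+], /i/ [-]), [round] (/y/ [+], /i/ [-]).

[labial], [round]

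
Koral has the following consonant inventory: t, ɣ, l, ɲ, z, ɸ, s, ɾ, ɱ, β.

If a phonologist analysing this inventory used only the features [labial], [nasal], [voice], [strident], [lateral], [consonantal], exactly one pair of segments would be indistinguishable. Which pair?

On the given features, /ɣ/ and /ɾ/ have an identical profile: [-labial], [-nasal], [+voice], [-strident], [-lateral], [+consonantal]. No other two segments in the inventory coincide on all 6 features. (They do differ in [sonorant], [coronal] and [dorsal], which are not among the given features.)

ɣ, ɾ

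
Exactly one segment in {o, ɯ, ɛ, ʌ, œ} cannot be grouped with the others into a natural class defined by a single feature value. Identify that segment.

The remaining segments after removing /ɯ/ share [−high]; /ɯ/ (high back unrounded vowel) is [+high]. For every other candidate removal, the leftover set fails to share any single feature value that the removed segment lacks.

ɯ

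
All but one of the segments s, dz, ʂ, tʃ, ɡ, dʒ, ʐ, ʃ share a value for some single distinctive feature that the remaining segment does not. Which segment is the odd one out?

/ʃ, ʐ, dʒ, tʃ, s, ʂ, dz/ are all [+strident], but /ɡ/ (voiced velar stop) is [−strident]. No other single segment can be removed to leave a set sharing one feature value that the removed segment lacks, so /ɡ/ is the odd one out.

ɡ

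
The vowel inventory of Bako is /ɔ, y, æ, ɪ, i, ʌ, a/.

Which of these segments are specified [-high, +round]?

Checking each segment against [-high], [+round]: /ɔ/ (mid back rounded lax vowel) satisfies every feature; every other segment in the inventory fails at least one.

ɔ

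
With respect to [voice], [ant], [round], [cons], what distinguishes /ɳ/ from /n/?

[anterior]

/ɳ/ (retroflex nasal) and /n/ (alveolar nasal) agree on [+voice], [−round], [+consonantal]. They differ on [anterior] (/ɳ/ [−], /n/ [+]).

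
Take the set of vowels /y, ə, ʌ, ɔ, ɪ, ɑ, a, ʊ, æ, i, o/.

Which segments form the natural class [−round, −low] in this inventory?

Checking each segment against [−round], [−low]: /ə/ (mid central vowel (schwa)), /ʌ/ (mid back unrounded lax vowel), /ɪ/ (high front unrounded lax vowel), /i/ (high front unrounded tense vowel) satisfy every feature; every other segment in the inventory fails at least one.

ə, ʌ, ɪ, i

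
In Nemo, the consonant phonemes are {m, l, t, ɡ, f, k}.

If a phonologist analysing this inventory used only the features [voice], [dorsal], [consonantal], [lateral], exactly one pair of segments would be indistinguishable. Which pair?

f, t

On the given features, /f/ and /t/ have an identical profile: [−voice], [−dorsal], [+consonantal], [−lateral]. No other two segments in the inventory coincide on all 4 features. (They do differ in [continuant], [labial] and [coronal], which are not among the given features.)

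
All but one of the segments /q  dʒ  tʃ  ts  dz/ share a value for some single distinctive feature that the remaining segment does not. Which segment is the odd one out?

q

The remaining segments after removing /q/ share [+delayed release]; /q/ (voiceless uvular stop) is [-delayed release]. For every other candidate removal, the leftover set fails to share any single feature value that the removed segment lacks.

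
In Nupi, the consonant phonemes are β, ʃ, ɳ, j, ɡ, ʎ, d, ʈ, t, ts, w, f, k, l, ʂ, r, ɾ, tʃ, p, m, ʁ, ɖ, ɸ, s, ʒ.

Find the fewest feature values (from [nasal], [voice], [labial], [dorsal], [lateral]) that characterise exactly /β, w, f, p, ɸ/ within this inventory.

[−nasal, +labial]

The class [−nasal], [+labial] has exactly /β, w, f, p, ɸ/ as its extension in this inventory. No smaller conjunction from the listed features achieves this: [+labial] alone would also admit /m/; [−nasal] alone would also admit /ʃ, j, ɡ, ʎ, …/; and checking the remaining single features turns up none with this extension.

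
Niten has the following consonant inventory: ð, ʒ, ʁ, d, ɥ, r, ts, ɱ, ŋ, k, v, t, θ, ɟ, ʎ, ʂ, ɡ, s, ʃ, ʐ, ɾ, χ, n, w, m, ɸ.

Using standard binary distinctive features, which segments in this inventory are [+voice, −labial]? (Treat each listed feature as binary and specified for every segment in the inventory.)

ð, ʒ, ʁ, d, r, ŋ, ɟ, ʎ, ɡ, ʐ, ɾ, n

Checking each segment against [+voice], [−labial]: /ð/ (voiced dental fricative), /ʒ/ (voiced postalveolar fricative), /ʁ/ (voiced uvular fricative), /d/ (voiced alveolar stop), /r/ (alveolar trill), /ŋ/ (velar nasal), among others, satisfy every feature; every other segment in the inventory fails at least one.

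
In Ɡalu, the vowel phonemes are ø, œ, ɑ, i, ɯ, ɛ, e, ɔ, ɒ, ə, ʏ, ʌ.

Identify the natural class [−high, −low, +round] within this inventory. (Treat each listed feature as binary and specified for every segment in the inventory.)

ø, œ, ɔ

Eliminate segments failing any feature: /ɑ, ɒ/ are [+low]; /i, ɯ, ʏ/ are [+high]; /ɛ, e, ə, ʌ/ are [−round]. The remaining /ø, œ, ɔ/ satisfy [−high], [−low], [+round].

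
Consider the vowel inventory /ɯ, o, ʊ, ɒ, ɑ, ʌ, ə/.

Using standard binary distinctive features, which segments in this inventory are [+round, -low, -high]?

Eliminate segments failing any feature: /ɯ, ɑ, ʌ, ə/ are [-round]; /ʊ/ is [+high]; /ɒ/ is [+low]. The remaining /o/ satisfy [+round], [-low], [-high].

o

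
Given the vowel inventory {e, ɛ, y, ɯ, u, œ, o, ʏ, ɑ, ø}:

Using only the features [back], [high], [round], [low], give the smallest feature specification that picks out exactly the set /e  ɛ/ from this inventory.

The class [-back], [-round] has exactly /e, ɛ/ as its extension in this inventory. No smaller conjunction from the listed features achieves this: [-round] alone would also admit /ɯ, ɑ/; [-back] alone would also admit /y, œ, ʏ, ø/; and checking the remaining single features turns up none with this extension.

[-back, -round]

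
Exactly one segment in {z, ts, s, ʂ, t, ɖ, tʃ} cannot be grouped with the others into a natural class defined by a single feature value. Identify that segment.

tʃ

The remaining segments after removing /tʃ/ share [−distributed]; /tʃ/ (voiceless postalveolar affricate) is [+distributed]. For every other candidate removal, the leftover set fails to share any single feature value that the removed segment lacks.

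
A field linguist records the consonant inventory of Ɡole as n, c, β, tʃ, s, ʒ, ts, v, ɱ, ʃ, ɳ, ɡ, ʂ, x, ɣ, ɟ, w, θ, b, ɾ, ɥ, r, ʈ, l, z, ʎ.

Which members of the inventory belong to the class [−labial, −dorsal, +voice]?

n, ʒ, ɳ, ɾ, r, l, z

Checking each segment against [−labial], [−dorsal], [+voice]: /n/ (alveolar nasal), /ʒ/ (voiced postalveolar fricative), /ɳ/ (retroflex nasal), /ɾ/ (alveolar tap), /r/ (alveolar trill), /l/ (alveolar lateral approximant), among others, satisfy every feature; every other segment in the inventory fails at least one.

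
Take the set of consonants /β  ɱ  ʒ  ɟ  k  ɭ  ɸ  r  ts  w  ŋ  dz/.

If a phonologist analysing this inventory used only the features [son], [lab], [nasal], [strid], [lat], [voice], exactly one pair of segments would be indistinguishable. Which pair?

On the given features, /dz/ and /ʒ/ have an identical profile: [-sonorant], [-labial], [-nasal], [+strident], [-lateral], [+voice]. No other two segments in the inventory coincide on all 6 features. (They do differ in [continuant], [anterior] and [distributed], which are not among the given features.)

dz, ʒ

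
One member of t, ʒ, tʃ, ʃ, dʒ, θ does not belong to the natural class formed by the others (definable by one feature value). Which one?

t

/ʃ, dʒ, ʒ, tʃ, θ/ are all [+distributed], but /t/ (voiceless alveolar stop) is [−distributed]. No other single segment can be removed to leave a set sharing one feature value that the removed segment lacks, so /t/ is the odd one out.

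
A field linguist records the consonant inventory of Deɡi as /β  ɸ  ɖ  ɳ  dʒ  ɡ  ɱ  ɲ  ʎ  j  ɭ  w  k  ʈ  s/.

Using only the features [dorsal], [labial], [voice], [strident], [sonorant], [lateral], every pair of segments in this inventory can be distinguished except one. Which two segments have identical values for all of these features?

ɲ, j

On the given features, /ɲ/ and /j/ have an identical profile: [+dorsal], [−labial], [+voice], [−strident], [+sonorant], [−lateral]. No other two segments in the inventory coincide on all 6 features. (They do differ in [nasal] and [continuant], which are not among the given features.)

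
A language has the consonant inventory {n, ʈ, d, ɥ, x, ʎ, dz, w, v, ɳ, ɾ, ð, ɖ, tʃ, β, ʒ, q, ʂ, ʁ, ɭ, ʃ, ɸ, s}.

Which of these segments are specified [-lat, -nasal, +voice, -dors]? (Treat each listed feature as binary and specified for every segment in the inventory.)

Checking each segment against [-lateral], [-nasal], [+voice], [-dorsal]: /d/ (voiced alveolar stop), /dz/ (voiced alveolar affricate), /v/ (voiced labiodental fricative), /ɾ/ (alveolar tap), /ð/ (voiced dental fricative), /ɖ/ (voiced retroflex stop), among others, satisfy every feature; every other segment in the inventory fails at least one.

d, dz, v, ɾ, ð, ɖ, β, ʒ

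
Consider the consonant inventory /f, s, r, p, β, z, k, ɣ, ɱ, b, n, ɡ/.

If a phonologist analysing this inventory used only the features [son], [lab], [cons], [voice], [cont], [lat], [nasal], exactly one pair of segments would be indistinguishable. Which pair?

z, ɣ

/z/ (voiced alveolar fricative) and /ɣ/ (voiced velar fricative) are both [−sonorant], [−labial], [+consonantal], [+voice], [+continuant], [−lateral], [−nasal], so none of the listed features separates them. (They do differ in [strident], [coronal] and [dorsal], which are not among the given features.) Every other pair in the inventory differs on at least one listed feature.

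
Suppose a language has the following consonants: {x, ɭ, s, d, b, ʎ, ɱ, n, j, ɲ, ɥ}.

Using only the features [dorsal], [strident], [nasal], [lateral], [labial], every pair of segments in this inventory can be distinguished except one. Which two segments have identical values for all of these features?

On the given features, /j/ and /x/ have an identical profile: [+dorsal], [−strident], [−nasal], [−lateral], [−labial]. No other two segments in the inventory coincide on all 5 features. (They do differ in [sonorant], [voice] and [back], which are not among the given features.)

j, x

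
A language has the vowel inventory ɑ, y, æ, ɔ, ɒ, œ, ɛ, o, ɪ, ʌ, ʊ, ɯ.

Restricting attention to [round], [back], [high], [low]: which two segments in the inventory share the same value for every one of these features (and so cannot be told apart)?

ɔ, o

On the given features, /ɔ/ and /o/ have an identical profile: [+round], [+back], [-high], [-low]. No other two segments in the inventory coincide on all 4 features. (They do differ in [tense], which is not among the given features.)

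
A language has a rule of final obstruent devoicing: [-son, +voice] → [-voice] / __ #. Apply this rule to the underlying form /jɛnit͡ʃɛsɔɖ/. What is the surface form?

[jɛnit͡ʃɛsɔʈ]

/ɖ/ satisfies [-son, +voice] and sits in __ #. The [-voice] counterpart of the voiced retroflex stop is /ʈ/. Other segments in /jɛnit͡ʃɛsɔɖ/ either fail the structural description or are not in the environment, so the surface form is [jɛnit͡ʃɛsɔʈ].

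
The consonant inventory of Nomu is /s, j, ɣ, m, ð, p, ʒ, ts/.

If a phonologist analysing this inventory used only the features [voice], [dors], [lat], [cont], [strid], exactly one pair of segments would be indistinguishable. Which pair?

Both /j/ and /ɣ/ are [+voice], [+dorsal], [−lateral], [+continuant], [−strident]. Since the list omits [sonorant] and [back] — which do distinguish the palatal glide from the voiced velar fricative — this pair collapses; all other pairs remain distinct.

j, ɣ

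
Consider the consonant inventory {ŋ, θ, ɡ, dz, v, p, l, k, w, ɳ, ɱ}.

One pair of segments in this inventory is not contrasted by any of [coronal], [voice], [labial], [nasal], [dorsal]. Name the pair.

/l/ (alveolar lateral approximant) and /dz/ (voiced alveolar affricate) are both [+coronal], [+voice], [-labial], [-nasal], [-dorsal], so none of the listed features separates them. (They do differ in [sonorant], [lateral] and [strident], which are not among the given features.) Every other pair in the inventory differs on at least one listed feature.

l, dz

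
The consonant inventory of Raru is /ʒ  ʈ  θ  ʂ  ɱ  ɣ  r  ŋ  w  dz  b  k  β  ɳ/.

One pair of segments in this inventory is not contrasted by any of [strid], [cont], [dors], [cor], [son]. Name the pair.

/ʒ/ (voiced postalveolar fricative) and /ʂ/ (voiceless retroflex fricative) are both [+strident], [+continuant], [−dorsal], [+coronal], [−sonorant], so none of the listed features separates them. (They do differ in [voice] and [distributed], which are not among the given features.) Every other pair in the inventory differs on at least one listed feature.

ʒ, ʂ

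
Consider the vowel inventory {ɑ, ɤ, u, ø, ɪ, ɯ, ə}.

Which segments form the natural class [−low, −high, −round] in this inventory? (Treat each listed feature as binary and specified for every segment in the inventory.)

ɤ, ə

First, the [−low] segments are /ɤ, u, ø, ɪ, ɯ, ə/.
Within that set, [−high] gives /ɤ, ø, ə/.
Of those, [−round] leaves /ɤ, ə/.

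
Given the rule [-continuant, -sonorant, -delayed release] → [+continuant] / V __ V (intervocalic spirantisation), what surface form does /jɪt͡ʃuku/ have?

[jɪt͡ʃuxu]

Only /k/ occurs between two vowels (/u/ __ /u/) and matches the structural description. It is a voiceless velar stop, so [-continuant, -sonorant, -delayed release] holds; changing it to [+continuant] with all other features held fixed yields /x/ (voiceless velar fricative). No other segment meets both the structural description and the environment, so the output is [jɪt͡ʃuxu].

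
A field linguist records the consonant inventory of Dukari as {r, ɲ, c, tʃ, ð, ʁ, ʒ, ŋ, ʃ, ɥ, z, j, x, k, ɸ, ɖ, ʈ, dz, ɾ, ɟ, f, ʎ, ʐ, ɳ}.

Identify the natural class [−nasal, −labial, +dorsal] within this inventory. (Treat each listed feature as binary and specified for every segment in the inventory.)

c, ʁ, j, x, k, ɟ, ʎ

First, the [−nasal] segments are /r, c, tʃ, ð, ʁ, ʒ, ʃ, ɥ, z, j, x, k, ɸ, ɖ, ʈ, dz, ɾ, ɟ, f, ʎ, ʐ/.
Of those, [−labial] gives /r, c, tʃ, ð, ʁ, ʒ, ʃ, z, j, x, k, ɖ, ʈ, dz, ɾ, ɟ, ʎ, ʐ/.
Within that set, [+dorsal] leaves /c, ʁ, j, x, k, ɟ, ʎ/.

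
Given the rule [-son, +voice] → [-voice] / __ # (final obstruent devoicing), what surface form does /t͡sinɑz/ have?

Only the final segment /z/ is both word-final and matches the structural description. It is a voiced alveolar fricative, so [-son, +voice] holds; changing it to [-voice] with all other features held fixed yields /s/ (voiceless alveolar fricative). No other segment meets both the structural description and the environment, so the output is [t͡sinɑs].

[t͡sinɑs]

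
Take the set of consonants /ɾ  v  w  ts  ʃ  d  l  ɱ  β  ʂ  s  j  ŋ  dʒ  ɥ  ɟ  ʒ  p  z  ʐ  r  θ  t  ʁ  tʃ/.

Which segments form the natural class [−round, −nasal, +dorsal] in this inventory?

j, ɟ, ʁ

Eliminate segments failing any feature: /ɾ, v, ts, ʃ, d, l, β, ʂ, s, dʒ, ʒ, p, z, ʐ, r, θ, t, tʃ/ are [−dorsal]; /w, ɥ/ are [+round]; /ɱ, ŋ/ are [+nasal]. The remaining /j, ɟ, ʁ/ satisfy [−round], [−nasal], [+dorsal].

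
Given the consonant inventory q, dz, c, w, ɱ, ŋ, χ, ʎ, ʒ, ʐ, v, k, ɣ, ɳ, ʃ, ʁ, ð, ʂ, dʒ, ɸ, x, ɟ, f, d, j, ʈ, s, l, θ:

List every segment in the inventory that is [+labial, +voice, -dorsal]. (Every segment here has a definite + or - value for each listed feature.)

ɱ, v

Eliminate segments failing any feature: /q, dz, c, ŋ, χ, ʎ, ʒ, ʐ, k, ɣ, ɳ, ʃ, ʁ, ð, ʂ, dʒ, x, ɟ, d, j, ʈ, s, l, θ/ are [-labial]; /w/ is [+dorsal]; /ɸ, f/ are [-voice]. The remaining /ɱ, v/ satisfy [+labial], [+voice], [-dorsal].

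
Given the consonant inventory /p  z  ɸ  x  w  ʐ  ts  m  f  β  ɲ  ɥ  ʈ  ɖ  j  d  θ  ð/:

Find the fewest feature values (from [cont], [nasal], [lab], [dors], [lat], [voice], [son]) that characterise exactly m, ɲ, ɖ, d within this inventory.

[+voice, −cont]

/m, ɲ, ɖ, d/ are all [+voice], [−continuant], and no other segment in the inventory matches both values. Dropping any one of them over-generates: [−continuant] alone would also admit /p, ts, ʈ/; [+voice] alone would also admit /z, w, ʐ, β, …/. No other single listed feature picks out exactly this set either, so fewer than two features will not do.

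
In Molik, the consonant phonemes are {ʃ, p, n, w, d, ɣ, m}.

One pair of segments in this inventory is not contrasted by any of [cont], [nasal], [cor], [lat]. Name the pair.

w, ɣ

Both /w/ and /ɣ/ are [+continuant], [−nasal], [−coronal], [−lateral]. Since the list omits [sonorant], [labial] and [round] — which do distinguish the labial-velar glide from the voiced velar fricative — this pair collapses; all other pairs remain distinct.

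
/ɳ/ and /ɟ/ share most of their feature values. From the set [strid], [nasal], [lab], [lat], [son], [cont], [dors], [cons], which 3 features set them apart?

[sonorant], [nasal], [dorsal]

/ɳ/ is the retroflex nasal and /ɟ/ is the voiced palatal stop. Both are [−strident], [−labial], [−lateral], [−continuant], [+consonantal]. /ɳ/ is [+sonorant] while /ɟ/ is [−sonorant]; /ɳ/ is [+nasal] while /ɟ/ is [−nasal]; /ɳ/ is [−dorsal] while /ɟ/ is [+dorsal], so the distinguishing features are [sonorant], [nasal], [dorsal].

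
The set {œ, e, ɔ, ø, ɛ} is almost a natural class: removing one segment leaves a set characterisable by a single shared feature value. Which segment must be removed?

The remaining segments after removing /ɔ/ share [-back]; /ɔ/ (mid back rounded lax vowel) is [+back]. For every other candidate removal, the leftover set fails to share any single feature value that the removed segment lacks.

ɔ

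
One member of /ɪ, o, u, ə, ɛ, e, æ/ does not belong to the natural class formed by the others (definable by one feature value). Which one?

æ

/ɛ, ɪ, o, ə, e, u/ are all [−low], but /æ/ (low front unrounded vowel) is [+low]. No other single segment can be removed to leave a set sharing one feature value that the removed segment lacks, so /æ/ is the odd one out.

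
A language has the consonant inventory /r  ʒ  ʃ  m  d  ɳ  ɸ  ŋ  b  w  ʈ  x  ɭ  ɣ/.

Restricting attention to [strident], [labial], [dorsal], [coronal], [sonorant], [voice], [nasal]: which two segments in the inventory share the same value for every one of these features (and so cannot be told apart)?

/r/ (alveolar trill) and /ɭ/ (retroflex lateral approximant) are both [-strident], [-labial], [-dorsal], [+coronal], [+sonorant], [+voice], [-nasal], so none of the listed features separates them. (They do differ in [lateral] and [anterior], which are not among the given features.) Every other pair in the inventory differs on at least one listed feature.

r, ɭ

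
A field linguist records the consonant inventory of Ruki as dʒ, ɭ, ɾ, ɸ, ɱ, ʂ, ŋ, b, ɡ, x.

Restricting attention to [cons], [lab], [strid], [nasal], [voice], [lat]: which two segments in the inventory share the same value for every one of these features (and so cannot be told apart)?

ɡ, ɾ

On the given features, /ɡ/ and /ɾ/ have an identical profile: [+consonantal], [−labial], [−strident], [−nasal], [+voice], [−lateral]. No other two segments in the inventory coincide on all 6 features. (They do differ in [sonorant], [coronal] and [dorsal], which are not among the given features.)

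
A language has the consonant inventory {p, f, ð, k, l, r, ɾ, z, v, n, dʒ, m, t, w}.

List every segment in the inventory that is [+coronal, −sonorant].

ð, z, dʒ, t

Checking each segment against [+coronal], [−sonorant]: /ð/ (voiced dental fricative), /z/ (voiced alveolar fricative), /dʒ/ (voiced postalveolar affricate), /t/ (voiceless alveolar stop) satisfy every feature; every other segment in the inventory fails at least one.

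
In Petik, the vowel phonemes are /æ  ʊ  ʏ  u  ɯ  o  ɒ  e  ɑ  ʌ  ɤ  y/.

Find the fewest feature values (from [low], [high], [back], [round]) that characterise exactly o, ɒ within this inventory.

Every target segment is [-high], [+round]; each remaining inventory member fails at least one of these. Each conjunct is needed — [+round] alone would also admit /ʊ, ʏ, u, y/; [-high] alone would also admit /æ, e, ɑ, ʌ, …/ — and no other single listed feature has exactly this extension, so two is the minimum.

[-high, +round]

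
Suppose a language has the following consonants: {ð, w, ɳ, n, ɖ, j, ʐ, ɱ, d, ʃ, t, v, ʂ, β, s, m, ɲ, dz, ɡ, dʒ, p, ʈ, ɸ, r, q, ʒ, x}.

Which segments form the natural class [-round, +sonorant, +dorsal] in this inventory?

j, ɲ

Eliminate segments failing any feature: /ð, ɖ, ʐ, d, ʃ, t, v, ʂ, β, s, dz, ɡ, dʒ, p, ʈ, ɸ, q, ʒ, x/ are [-sonorant]; /w/ is [+round]; /ɳ, n, ɱ, m, r/ are [-dorsal]. The remaining /j, ɲ/ satisfy [-round], [+sonorant], [+dorsal].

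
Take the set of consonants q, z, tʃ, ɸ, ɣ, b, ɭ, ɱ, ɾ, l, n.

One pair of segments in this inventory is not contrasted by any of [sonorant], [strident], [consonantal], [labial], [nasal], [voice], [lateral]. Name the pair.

/l/ (alveolar lateral approximant) and /ɭ/ (retroflex lateral approximant) are both [+sonorant], [-strident], [+consonantal], [-labial], [-nasal], [+voice], [+lateral], so none of the listed features separates them. (They do differ in [anterior], which is not among the given features.) Every other pair in the inventory differs on at least one listed feature.

l, ɭ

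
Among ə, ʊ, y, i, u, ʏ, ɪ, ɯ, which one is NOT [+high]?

ə

/i, ɯ, ʏ, u, ʊ, y, ɪ/ are all [+high]; /ə/ (mid central vowel (schwa)) is [-high].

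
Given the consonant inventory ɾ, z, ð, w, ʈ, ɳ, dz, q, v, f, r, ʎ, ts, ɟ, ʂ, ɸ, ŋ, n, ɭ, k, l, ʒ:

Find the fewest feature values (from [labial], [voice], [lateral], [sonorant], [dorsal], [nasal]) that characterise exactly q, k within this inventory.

[-voice, +dorsal]

The class [-voice], [+dorsal] has exactly /q, k/ as its extension in this inventory. No smaller conjunction from the listed features achieves this: [+dorsal] alone would also admit /w, ʎ, ɟ, ŋ/; [-voice] alone would also admit /ʈ, f, ts, ʂ, …/; and checking the remaining single features turns up none with this extension.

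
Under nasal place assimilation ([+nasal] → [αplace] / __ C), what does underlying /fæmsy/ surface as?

[fænsy]

The only nasal preceding a consonant is /m/ before /s/. /s/ is [+coronal], so /m/ → /n/, giving [fænsy].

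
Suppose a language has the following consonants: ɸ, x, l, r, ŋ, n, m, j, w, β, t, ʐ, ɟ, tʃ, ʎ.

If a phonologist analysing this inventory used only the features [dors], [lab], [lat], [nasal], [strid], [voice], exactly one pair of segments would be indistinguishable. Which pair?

ɟ, j

Both /ɟ/ and /j/ are [+dorsal], [−labial], [−lateral], [−nasal], [−strident], [+voice]. Since the list omits [sonorant] and [continuant] — which do distinguish the voiced palatal stop from the palatal glide — this pair collapses; all other pairs remain distinct.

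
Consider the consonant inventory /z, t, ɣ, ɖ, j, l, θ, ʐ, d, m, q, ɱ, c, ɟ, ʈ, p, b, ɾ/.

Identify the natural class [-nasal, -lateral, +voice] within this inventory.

z, ɣ, ɖ, j, ʐ, d, ɟ, b, ɾ

Eliminate segments failing any feature: /t, θ, q, c, ʈ, p/ are [-voice]; /l/ is [+lateral]; /m, ɱ/ are [+nasal]. The remaining /z, ɣ, ɖ, j, ʐ, d, ɟ, b, ɾ/ satisfy [-nasal], [-lateral], [+voice].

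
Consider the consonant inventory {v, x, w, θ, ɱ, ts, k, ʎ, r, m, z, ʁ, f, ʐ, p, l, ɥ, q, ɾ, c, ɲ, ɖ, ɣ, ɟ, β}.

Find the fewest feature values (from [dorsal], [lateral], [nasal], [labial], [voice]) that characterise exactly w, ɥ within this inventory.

Every target segment is [+labial], [+dorsal]; each remaining inventory member fails at least one of these. Each conjunct is needed — [+dorsal] alone would also admit /x, k, ʎ, ʁ, …/; [+labial] alone would also admit /v, ɱ, m, f, …/ — and no other single listed feature has exactly this extension, so two is the minimum.

[+labial, +dorsal]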